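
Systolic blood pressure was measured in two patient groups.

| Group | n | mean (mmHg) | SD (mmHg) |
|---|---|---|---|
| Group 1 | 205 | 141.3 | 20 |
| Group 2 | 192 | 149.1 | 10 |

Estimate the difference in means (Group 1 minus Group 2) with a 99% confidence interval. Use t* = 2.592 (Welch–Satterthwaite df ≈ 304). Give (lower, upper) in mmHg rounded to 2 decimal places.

Standard errors of each mean: 20/√205 = 1.3969 and 10/√192 = 0.7217.
SE(x̄₁ − x̄₂) = √(1.3969² + 0.7217²) = 1.5723 for independent samples with unequal variances.
With t* = 2.592, the margin is 2.592 × 1.5723 = 4.0754.
x̄₁ − x̄₂ = 141.3 − 149.1 = -7.8000; the interval is -7.8000 ± 4.0754 = (-11.88, -3.72).

(-11.88, -3.72)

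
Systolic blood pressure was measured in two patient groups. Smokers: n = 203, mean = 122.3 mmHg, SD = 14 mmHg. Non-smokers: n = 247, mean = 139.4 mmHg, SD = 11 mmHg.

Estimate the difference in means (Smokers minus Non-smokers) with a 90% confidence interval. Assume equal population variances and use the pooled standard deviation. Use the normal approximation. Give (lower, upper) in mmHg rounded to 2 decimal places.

(-19.04, -15.16)

Pooled variance s_p² = [202·14² + 246·11²] / (203+247−2) = 154.8170, so s_p = 12.4425.
SE_diff = s_p·√(1/n₁ + 1/n₂) = 12.4425·√(1/203 + 1/247) = 1.1787.
z* = 1.645; margin = 1.645 × 1.1787 = 1.9390.
Difference = 122.3 − 139.4 = -17.1000.
-17.1000 ± 1.9390 → (-19.04, -15.16).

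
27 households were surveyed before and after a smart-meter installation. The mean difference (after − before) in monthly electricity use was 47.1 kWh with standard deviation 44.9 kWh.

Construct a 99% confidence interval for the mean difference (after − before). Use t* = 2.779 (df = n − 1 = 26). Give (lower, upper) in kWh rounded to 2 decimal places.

(23.09, 71.11)

This is a matched-pairs design, so SE = s_d/√n = 44.9/√27 = 8.6410.
Margin = 2.779 × 8.6410 = 24.0133; the interval is 47.1 ± 24.0133 = (23.09, 71.11).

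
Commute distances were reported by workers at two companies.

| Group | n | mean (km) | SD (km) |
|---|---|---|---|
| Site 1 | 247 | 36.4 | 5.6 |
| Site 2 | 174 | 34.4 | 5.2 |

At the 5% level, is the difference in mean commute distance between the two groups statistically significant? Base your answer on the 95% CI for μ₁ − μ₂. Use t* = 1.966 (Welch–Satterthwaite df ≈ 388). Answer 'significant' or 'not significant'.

significant

SE₁ = s₁/√n₁ = 5.6/√247 = 0.3563; SE₂ = 5.2/√174 = 0.3942.
Independent samples, unequal variances: SE_diff = √(SE₁² + SE₂²) = √(0.12694969 + 0.15539364) = 0.5314.
t* = 1.966, so margin of error = 1.966 × 0.5314 = 1.0447.
Difference in means = 36.4 − 34.4 = 2.0000.
2.0000 ± 1.0447 → (0.9553, 3.0447).
The interval (0.9553, 3.0447) does not contain 0, so the difference is significant.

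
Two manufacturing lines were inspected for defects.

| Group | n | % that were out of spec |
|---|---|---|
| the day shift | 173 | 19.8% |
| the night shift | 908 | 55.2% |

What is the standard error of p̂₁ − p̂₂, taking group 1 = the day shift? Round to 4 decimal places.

0.0345

The two standard errors are √(0.1980×0.8020/173) = 0.03030 and √(0.5520×0.4480/908) = 0.01650.
Because the samples are independent, SE_diff = √(0.03030² + 0.01650²) = 0.03450.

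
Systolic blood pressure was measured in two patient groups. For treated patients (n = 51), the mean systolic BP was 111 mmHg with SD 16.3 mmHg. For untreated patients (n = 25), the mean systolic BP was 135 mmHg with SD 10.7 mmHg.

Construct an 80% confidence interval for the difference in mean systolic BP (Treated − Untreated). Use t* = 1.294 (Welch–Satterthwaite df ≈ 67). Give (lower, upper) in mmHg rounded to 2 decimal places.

SE₁ = s₁/√n₁ = 16.3/√51 = 2.2825; SE₂ = 10.7/√25 = 2.1400.
Independent samples, unequal variances: SE_diff = √(SE₁² + SE₂²) = √(5.20980625 + 4.5796) = 3.1288.
t* = 1.294, so margin of error = 1.294 × 3.1288 = 4.0487.
Difference in means = 111 − 135 = -24.0000.
-24.0000 ± 4.0487 → (-28.05, -19.95).

(-28.05, -19.95)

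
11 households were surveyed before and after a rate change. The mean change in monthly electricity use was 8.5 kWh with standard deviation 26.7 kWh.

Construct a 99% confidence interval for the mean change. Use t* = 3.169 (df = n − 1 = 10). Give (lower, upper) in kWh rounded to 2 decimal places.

(-17.01, 34.01)

This is a matched-pairs design, so SE = s_d/√n = 26.7/√11 = 8.0504.
Margin = 3.169 × 8.0504 = 25.5117; the interval is 8.5 ± 25.5117 = (-17.01, 34.01).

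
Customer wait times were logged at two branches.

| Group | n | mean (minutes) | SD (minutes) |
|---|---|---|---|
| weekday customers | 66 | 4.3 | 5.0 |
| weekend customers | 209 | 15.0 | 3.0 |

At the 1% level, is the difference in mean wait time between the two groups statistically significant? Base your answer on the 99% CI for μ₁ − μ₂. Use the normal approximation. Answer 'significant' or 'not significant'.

Standard errors of each mean: 5.0/√66 = 0.6155 and 3.0/√209 = 0.2075.
SE(x̄₁ − x̄₂) = √(0.6155² + 0.2075²) = 0.6495 for independent samples with unequal variances.
With z* = 2.576, the margin is 2.576 × 0.6495 = 1.6731.
x̄₁ − x̄₂ = 4.3 − 15.0 = -10.7000; the interval is -10.7000 ± 1.6731 = (-12.3731, -9.0269).
The interval (-12.3731, -9.0269) does not contain 0, so the difference is significant.

significant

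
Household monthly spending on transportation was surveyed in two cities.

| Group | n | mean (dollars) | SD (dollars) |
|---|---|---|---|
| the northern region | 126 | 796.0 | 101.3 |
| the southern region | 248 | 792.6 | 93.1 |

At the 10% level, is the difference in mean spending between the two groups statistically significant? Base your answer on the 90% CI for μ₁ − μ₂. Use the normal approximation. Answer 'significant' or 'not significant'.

SE₁ = s₁/√n₁ = 101.3/√126 = 9.0245; SE₂ = 93.1/√248 = 5.9119.
Independent samples, unequal variances: SE_diff = √(SE₁² + SE₂²) = √(81.44160025 + 34.95056161) = 10.7885.
z* = 1.645, so margin of error = 1.645 × 10.7885 = 17.7471.
Difference in means = 796.0 − 792.6 = 3.4000.
3.4000 ± 17.7471 → (-14.3471, 21.1471).
The interval (-14.3471, 21.1471) contains 0, so the difference is not significant.

not significant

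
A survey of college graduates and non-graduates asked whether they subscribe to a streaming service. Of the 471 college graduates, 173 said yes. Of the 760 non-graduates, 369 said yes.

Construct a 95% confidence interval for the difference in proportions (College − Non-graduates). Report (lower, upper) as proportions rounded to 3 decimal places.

(-0.174, -0.062)

First, p̂₁ = 173/471 = 0.3673; p̂₂ = 369/760 = 0.4855.
The two standard errors are √(0.3673×0.6327/471) = 0.02221 and √(0.4855×0.5145/760) = 0.01813.
Because the samples are independent, SE_diff = √(0.02221² + 0.01813²) = 0.02867.
Using z* = 1.960 for 95%, ME = 1.960 × 0.02867 = 0.05619.
p̂₁ − p̂₂ = -0.1182; interval -0.1182 ± 0.05619 gives (-0.174, -0.062).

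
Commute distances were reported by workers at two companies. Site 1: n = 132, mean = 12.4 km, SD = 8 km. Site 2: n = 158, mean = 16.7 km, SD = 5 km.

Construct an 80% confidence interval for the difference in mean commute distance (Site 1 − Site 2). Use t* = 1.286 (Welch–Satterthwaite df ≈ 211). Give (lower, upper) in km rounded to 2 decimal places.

SE₁ = s₁/√n₁ = 8/√132 = 0.6963; SE₂ = 5/√158 = 0.3978.
Independent samples, unequal variances: SE_diff = √(SE₁² + SE₂²) = √(0.48483369 + 0.15824484) = 0.8019.
t* = 1.286, so margin of error = 1.286 × 0.8019 = 1.0312.
Difference in means = 12.4 − 16.7 = -4.3000.
-4.3000 ± 1.0312 → (-5.33, -3.27).

(-5.33, -3.27)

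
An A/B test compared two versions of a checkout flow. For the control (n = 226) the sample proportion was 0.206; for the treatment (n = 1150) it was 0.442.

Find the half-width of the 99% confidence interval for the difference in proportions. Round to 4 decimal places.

SE₁ = √(p̂₁(1−p̂₁)/n₁) = √(0.2060·0.7940/226) = 0.02690; SE₂ = √(0.4420·0.5580/1150) = 0.01464.
Independent samples: SE of the difference = √(SE₁² + SE₂²) = √(0.00072361 + 0.0002143296) = 0.03063.
z* for 99% confidence is 2.576, so the margin of error is 2.576 × 0.03063 = 0.07890.

0.0789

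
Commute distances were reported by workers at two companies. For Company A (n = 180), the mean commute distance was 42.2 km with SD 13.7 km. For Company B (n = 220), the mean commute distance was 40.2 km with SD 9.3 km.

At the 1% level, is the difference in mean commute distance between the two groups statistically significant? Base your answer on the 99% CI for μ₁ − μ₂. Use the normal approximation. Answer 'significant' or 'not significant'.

SE₁ = s₁/√n₁ = 13.7/√180 = 1.0211; SE₂ = 9.3/√220 = 0.6270.
Independent samples, unequal variances: SE_diff = √(SE₁² + SE₂²) = √(1.04264521 + 0.393129) = 1.1982.
z* = 2.576, so margin of error = 2.576 × 1.1982 = 3.0866.
Difference in means = 42.2 − 40.2 = 2.0000.
2.0000 ± 3.0866 → (-1.0866, 5.0866).
The interval (-1.0866, 5.0866) contains 0, so the difference is not significant.

not significant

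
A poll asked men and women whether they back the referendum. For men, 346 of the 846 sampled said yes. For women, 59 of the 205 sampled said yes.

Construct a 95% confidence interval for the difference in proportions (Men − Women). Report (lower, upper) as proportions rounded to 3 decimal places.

p̂₁ = 346/846 = 0.4090 and p̂₂ = 59/205 = 0.2878.
SE₁ = √(p̂₁(1−p̂₁)/n₁) = √(0.4090·0.5910/846) = 0.01690; SE₂ = √(0.2878·0.7122/205) = 0.03162.
Independent samples: SE of the difference = √(SE₁² + SE₂²) = √(0.00028561 + 0.0009998244) = 0.03585.
z* for 95% confidence is 1.960, so the margin of error is 1.960 × 0.03585 = 0.07027.
Point estimate p̂₁ − p̂₂ = 0.4090 − 0.2878 = 0.1212.
0.1212 ± 0.07027 → (0.051, 0.191).

(0.051, 0.191)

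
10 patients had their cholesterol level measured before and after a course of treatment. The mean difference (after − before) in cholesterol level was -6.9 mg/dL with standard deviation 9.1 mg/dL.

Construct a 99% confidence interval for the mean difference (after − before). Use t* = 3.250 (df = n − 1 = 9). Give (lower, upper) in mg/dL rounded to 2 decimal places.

(-16.25, 2.45)

Paired design: SE = s_d/√n = 9.1/√10 = 2.8777.
t* = 3.250; margin of error = 3.250 × 2.8777 = 9.3525.
-6.9 ± 9.3525 → (-16.25, 2.45).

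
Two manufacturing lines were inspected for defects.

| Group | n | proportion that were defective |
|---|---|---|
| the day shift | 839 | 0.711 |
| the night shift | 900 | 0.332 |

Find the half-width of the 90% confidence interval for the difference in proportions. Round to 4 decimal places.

Each SE is √(p̂(1−p̂)/n): √(0.7110·0.2890/839) = 0.01565 and √(0.3320·0.6680/900) = 0.01570.
SE(p̂₁ − p̂₂) = √(SE₁² + SE₂²) = √(0.0002449225 + 0.00024649) = 0.02217, since the two samples are independent.
At 90% confidence z* = 1.645; margin = 1.645 × 0.02217 = 0.03647.

0.0365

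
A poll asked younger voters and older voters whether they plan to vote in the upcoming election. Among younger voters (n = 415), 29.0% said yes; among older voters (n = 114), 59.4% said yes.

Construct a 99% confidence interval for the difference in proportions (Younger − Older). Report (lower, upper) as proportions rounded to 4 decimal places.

(-0.4356, -0.1724)

Each SE is √(p̂(1−p̂)/n): √(0.2900·0.7100/415) = 0.02227 and √(0.5940·0.4060/114) = 0.04599.
SE(p̂₁ − p̂₂) = √(SE₁² + SE₂²) = √(0.0004959529 + 0.0021150801) = 0.05110, since the two samples are independent.
At 99% confidence z* = 2.576; margin = 2.576 × 0.05110 = 0.13163.
The difference is 0.2900 − 0.5940 = -0.3040, so the interval is -0.3040 ± 0.13163 = (-0.4356, -0.1724).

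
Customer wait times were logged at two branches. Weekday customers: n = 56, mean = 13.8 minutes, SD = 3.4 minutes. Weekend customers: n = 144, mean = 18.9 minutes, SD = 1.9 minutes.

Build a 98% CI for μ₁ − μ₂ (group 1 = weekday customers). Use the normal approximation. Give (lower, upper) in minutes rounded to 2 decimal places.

Standard errors of each mean: 3.4/√56 = 0.4543 and 1.9/√144 = 0.1583.
SE(x̄₁ − x̄₂) = √(0.4543² + 0.1583²) = 0.4811 for independent samples with unequal variances.
With z* = 2.326, the margin is 2.326 × 0.4811 = 1.1190.
x̄₁ − x̄₂ = 13.8 − 18.9 = -5.1000; the interval is -5.1000 ± 1.1190 = (-6.22, -3.98).

(-6.22, -3.98)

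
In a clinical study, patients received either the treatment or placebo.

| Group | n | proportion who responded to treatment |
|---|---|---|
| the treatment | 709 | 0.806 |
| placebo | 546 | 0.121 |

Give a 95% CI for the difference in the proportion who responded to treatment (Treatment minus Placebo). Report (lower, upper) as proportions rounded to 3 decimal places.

(0.645, 0.725)

The two standard errors are √(0.8060×0.1940/709) = 0.01485 and √(0.1210×0.8790/546) = 0.01396.
Because the samples are independent, SE_diff = √(0.01485² + 0.01396²) = 0.02038.
Using z* = 1.960 for 95%, ME = 1.960 × 0.02038 = 0.03994.
p̂₁ − p̂₂ = 0.6850; interval 0.6850 ± 0.03994 gives (0.645, 0.725).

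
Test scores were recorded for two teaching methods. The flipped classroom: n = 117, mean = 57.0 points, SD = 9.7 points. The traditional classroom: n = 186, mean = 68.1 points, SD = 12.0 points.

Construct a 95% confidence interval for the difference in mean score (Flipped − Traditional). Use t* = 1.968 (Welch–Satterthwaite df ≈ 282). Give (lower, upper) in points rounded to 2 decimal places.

Standard errors of each mean: 9.7/√117 = 0.8968 and 12.0/√186 = 0.8799.
SE(x̄₁ − x̄₂) = √(0.8968² + 0.8799²) = 1.2564 for independent samples with unequal variances.
With t* = 1.968, the margin is 1.968 × 1.2564 = 2.4726.
x̄₁ − x̄₂ = 57.0 − 68.1 = -11.1000; the interval is -11.1000 ± 2.4726 = (-13.57, -8.63).

(-13.57, -8.63)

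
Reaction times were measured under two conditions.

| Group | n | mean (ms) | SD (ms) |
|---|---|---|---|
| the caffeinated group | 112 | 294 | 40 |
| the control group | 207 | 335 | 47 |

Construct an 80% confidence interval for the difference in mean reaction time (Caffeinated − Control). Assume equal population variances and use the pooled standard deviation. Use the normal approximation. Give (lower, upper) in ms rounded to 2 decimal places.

s_p = √[((n₁−1)s₁² + (n₂−1)s₂²)/(n₁+n₂−2)] = √[(111·40² + 206·47²)/317] = 44.6739.
SE = 44.6739·√(1/112 + 1/207) = 5.2403.
With z* = 1.282, margin = 1.282 × 5.2403 = 6.7181.
x̄₁ − x̄₂ = 294 − 335 = -41.0000; interval -41.0000 ± 6.7181 = (-47.72, -34.28).

(-47.72, -34.28)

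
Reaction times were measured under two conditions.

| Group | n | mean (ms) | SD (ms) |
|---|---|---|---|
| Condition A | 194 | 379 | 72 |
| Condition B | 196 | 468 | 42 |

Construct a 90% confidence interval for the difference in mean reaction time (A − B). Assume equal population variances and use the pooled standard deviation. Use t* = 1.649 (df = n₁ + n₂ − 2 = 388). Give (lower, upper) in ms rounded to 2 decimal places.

Pooled variance s_p² = [193·72² + 195·42²] / (194+196−2) = 3465.1856, so s_p = 58.8658.
SE_diff = s_p·√(1/n₁ + 1/n₂) = 58.8658·√(1/194 + 1/196) = 5.9616.
t* = 1.649; margin = 1.649 × 5.9616 = 9.8307.
Difference = 379 − 468 = -89.0000.
-89.0000 ± 9.8307 → (-98.83, -79.17).

(-98.83, -79.17)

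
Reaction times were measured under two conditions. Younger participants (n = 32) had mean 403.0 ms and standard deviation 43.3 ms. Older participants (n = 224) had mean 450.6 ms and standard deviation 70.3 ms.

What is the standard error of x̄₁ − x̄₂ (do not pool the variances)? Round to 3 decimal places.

8.981

SE₁ = s₁/√n₁ = 43.3/√32 = 7.6544; SE₂ = 70.3/√224 = 4.6971.
Independent samples, unequal variances: SE_diff = √(SE₁² + SE₂²) = √(58.58983936 + 22.06274841) = 8.9807.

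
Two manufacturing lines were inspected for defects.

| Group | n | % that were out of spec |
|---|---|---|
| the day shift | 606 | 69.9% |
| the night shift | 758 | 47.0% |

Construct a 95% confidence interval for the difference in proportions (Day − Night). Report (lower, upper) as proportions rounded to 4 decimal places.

(0.1780, 0.2800)

SE₁ = √(p̂₁(1−p̂₁)/n₁) = √(0.6990·0.3010/606) = 0.01863; SE₂ = √(0.4700·0.5300/758) = 0.01813.
Independent samples: SE of the difference = √(SE₁² + SE₂²) = √(0.0003470769 + 0.0003286969) = 0.02600.
z* for 95% confidence is 1.960, so the margin of error is 1.960 × 0.02600 = 0.05096.
Point estimate p̂₁ − p̂₂ = 0.6990 − 0.4700 = 0.2290.
0.2290 ± 0.05096 → (0.1780, 0.2800).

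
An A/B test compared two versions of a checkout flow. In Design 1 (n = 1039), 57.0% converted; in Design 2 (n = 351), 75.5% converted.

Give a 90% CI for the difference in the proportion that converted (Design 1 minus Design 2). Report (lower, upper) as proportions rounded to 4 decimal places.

The two standard errors are √(0.5700×0.4300/1039) = 0.01536 and √(0.7550×0.2450/351) = 0.02296.
Because the samples are independent, SE_diff = √(0.01536² + 0.02296²) = 0.02762.
Using z* = 1.645 for 90%, ME = 1.645 × 0.02762 = 0.04543.
p̂₁ − p̂₂ = -0.1850; interval -0.1850 ± 0.04543 gives (-0.2304, -0.1396).

(-0.2304, -0.1396)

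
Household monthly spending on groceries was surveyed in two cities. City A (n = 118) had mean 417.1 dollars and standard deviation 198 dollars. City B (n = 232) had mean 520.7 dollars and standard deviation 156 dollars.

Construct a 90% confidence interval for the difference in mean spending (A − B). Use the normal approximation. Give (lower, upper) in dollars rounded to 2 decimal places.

Standard errors of each mean: 198/√118 = 18.2274 and 156/√232 = 10.2419.
SE(x̄₁ − x̄₂) = √(18.2274² + 10.2419²) = 20.9078 for independent samples with unequal variances.
With z* = 1.645, the margin is 1.645 × 20.9078 = 34.3933.
x̄₁ − x̄₂ = 417.1 − 520.7 = -103.6000; the interval is -103.6000 ± 34.3933 = (-137.99, -69.21).

(-137.99, -69.21)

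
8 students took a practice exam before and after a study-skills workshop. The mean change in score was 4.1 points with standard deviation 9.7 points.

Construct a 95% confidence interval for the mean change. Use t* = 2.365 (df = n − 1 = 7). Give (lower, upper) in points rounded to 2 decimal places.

(-4.01, 12.21)

This is a matched-pairs design, so SE = s_d/√n = 9.7/√8 = 3.4295.
Margin = 2.365 × 3.4295 = 8.1108; the interval is 4.1 ± 8.1108 = (-4.01, 12.21).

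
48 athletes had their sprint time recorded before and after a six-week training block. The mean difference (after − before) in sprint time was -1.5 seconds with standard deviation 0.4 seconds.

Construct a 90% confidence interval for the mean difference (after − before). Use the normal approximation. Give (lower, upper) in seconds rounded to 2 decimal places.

Paired design: SE = s_d/√n = 0.4/√48 = 0.0577.
z* = 1.645; margin of error = 1.645 × 0.0577 = 0.0949.
-1.5 ± 0.0949 → (-1.59, -1.41).

(-1.59, -1.41)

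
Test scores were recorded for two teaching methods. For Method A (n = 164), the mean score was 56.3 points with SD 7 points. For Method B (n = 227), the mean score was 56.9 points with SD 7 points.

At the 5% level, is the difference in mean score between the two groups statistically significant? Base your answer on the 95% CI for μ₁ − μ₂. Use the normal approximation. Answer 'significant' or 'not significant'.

Per-group SEs: s₁/√n₁ = 7/√164 = 0.5466, s₂/√n₂ = 7/√227 = 0.4646.
Unpooled SE of the difference: √(0.29877156 + 0.21585316) = 0.7174.
Margin of error = z* · SE = 1.960 × 0.7174 = 1.4061.
x̄₁ − x̄₂ = 56.3 − 56.9 = -0.6000.
CI: -0.6000 ± 1.4061 = (-2.0061, 0.8061).
The interval (-2.0061, 0.8061) contains 0, so the difference is not significant.

not significant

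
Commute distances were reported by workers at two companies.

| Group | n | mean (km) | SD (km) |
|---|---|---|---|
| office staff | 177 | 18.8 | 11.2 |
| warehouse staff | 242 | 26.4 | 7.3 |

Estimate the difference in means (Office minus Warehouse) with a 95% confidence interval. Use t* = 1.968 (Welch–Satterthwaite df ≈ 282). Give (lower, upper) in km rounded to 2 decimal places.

SE₁ = s₁/√n₁ = 11.2/√177 = 0.8418; SE₂ = 7.3/√242 = 0.4693.
Independent samples, unequal variances: SE_diff = √(SE₁² + SE₂²) = √(0.70862724 + 0.22024249) = 0.9638.
t* = 1.968, so margin of error = 1.968 × 0.9638 = 1.8968.
Difference in means = 18.8 − 26.4 = -7.6000.
-7.6000 ± 1.8968 → (-9.50, -5.70).

(-9.50, -5.70)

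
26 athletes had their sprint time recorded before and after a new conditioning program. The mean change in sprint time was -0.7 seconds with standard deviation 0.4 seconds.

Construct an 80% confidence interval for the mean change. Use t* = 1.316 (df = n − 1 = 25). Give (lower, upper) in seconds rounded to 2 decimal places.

This is a matched-pairs design, so SE = s_d/√n = 0.4/√26 = 0.0784.
Margin = 1.316 × 0.0784 = 0.1032; the interval is -0.7 ± 0.1032 = (-0.80, -0.60).

(-0.80, -0.60)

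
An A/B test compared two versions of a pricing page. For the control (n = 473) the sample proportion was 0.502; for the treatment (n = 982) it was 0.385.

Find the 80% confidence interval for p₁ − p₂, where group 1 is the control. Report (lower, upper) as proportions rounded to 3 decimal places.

Each SE is √(p̂(1−p̂)/n): √(0.5020·0.4980/473) = 0.02299 and √(0.3850·0.6150/982) = 0.01553.
SE(p̂₁ − p̂₂) = √(SE₁² + SE₂²) = √(0.0005285401 + 0.0002411809) = 0.02774, since the two samples are independent.
At 80% confidence z* = 1.282; margin = 1.282 × 0.02774 = 0.03556.
The difference is 0.5020 − 0.3850 = 0.1170, so the interval is 0.1170 ± 0.03556 = (0.081, 0.153).

(0.081, 0.153)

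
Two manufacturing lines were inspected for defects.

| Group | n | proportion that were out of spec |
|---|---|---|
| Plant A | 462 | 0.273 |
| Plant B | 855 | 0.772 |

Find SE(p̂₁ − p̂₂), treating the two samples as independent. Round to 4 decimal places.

0.0252

SE₁ = √(p̂₁(1−p̂₁)/n₁) = √(0.2730·0.7270/462) = 0.02073; SE₂ = √(0.7720·0.2280/855) = 0.01435.
Independent samples: SE of the difference = √(SE₁² + SE₂²) = √(0.0004297329 + 0.0002059225) = 0.02521.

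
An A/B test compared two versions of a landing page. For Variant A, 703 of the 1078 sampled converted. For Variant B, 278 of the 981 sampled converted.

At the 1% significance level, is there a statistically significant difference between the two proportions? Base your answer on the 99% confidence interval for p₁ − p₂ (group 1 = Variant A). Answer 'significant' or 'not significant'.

First, p̂₁ = 703/1078 = 0.6521; p̂₂ = 278/981 = 0.2834.
The two standard errors are √(0.6521×0.3479/1078) = 0.01451 and √(0.2834×0.7166/981) = 0.01439.
Because the samples are independent, SE_diff = √(0.01451² + 0.01439²) = 0.02044.
Using z* = 2.576 for 99%, ME = 2.576 × 0.02044 = 0.05265.
p̂₁ − p̂₂ = 0.3687; interval 0.3687 ± 0.05265 gives (0.31605, 0.42135).
The interval (0.31605, 0.42135) does not contain 0, so the difference is significant.

significant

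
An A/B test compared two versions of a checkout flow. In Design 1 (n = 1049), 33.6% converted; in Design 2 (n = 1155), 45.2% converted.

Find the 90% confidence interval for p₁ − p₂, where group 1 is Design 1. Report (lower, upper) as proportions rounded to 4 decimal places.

(-0.1500, -0.0820)

SE₁ = √(p̂₁(1−p̂₁)/n₁) = √(0.3360·0.6640/1049) = 0.01458; SE₂ = √(0.4520·0.5480/1155) = 0.01464.
Independent samples: SE of the difference = √(SE₁² + SE₂²) = √(0.0002125764 + 0.0002143296) = 0.02066.
z* for 90% confidence is 1.645, so the margin of error is 1.645 × 0.02066 = 0.03399.
Point estimate p̂₁ − p̂₂ = 0.3360 − 0.4520 = -0.1160.
-0.1160 ± 0.03399 → (-0.1500, -0.0820).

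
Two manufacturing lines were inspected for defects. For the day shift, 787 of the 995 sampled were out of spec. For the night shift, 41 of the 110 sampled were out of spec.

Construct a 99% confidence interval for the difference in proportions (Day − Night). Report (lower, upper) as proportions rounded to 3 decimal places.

First, p̂₁ = 787/995 = 0.7910; p̂₂ = 41/110 = 0.3727.
The two standard errors are √(0.7910×0.2090/995) = 0.01289 and √(0.3727×0.6273/110) = 0.04610.
Because the samples are independent, SE_diff = √(0.01289² + 0.04610²) = 0.04787.
Using z* = 2.576 for 99%, ME = 2.576 × 0.04787 = 0.12331.
p̂₁ − p̂₂ = 0.4183; interval 0.4183 ± 0.12331 gives (0.295, 0.542).

(0.295, 0.542)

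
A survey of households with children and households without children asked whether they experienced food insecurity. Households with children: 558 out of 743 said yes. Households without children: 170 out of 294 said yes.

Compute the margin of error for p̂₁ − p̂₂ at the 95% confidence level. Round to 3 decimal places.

p̂₁ = 558/743 = 0.7510 and p̂₂ = 170/294 = 0.5782.
SE₁ = √(p̂₁(1−p̂₁)/n₁) = √(0.7510·0.2490/743) = 0.01586; SE₂ = √(0.5782·0.4218/294) = 0.02880.
Independent samples: SE of the difference = √(SE₁² + SE₂²) = √(0.0002515396 + 0.00082944) = 0.03288.
z* for 95% confidence is 1.960, so the margin of error is 1.960 × 0.03288 = 0.06444.

0.064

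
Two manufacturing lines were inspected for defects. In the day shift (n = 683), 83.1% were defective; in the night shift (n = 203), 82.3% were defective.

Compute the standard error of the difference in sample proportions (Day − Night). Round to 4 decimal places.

Each SE is √(p̂(1−p̂)/n): √(0.8310·0.1690/683) = 0.01434 and √(0.8230·0.1770/203) = 0.02679.
SE(p̂₁ − p̂₂) = √(SE₁² + SE₂²) = √(0.0002056356 + 0.0007177041) = 0.03039, since the two samples are independent.

0.0304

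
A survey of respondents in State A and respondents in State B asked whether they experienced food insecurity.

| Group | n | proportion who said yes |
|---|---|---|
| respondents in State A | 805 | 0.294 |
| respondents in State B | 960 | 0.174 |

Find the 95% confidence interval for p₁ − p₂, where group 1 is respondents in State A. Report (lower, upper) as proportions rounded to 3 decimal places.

The two standard errors are √(0.2940×0.7060/805) = 0.01606 and √(0.1740×0.8260/960) = 0.01224.
Because the samples are independent, SE_diff = √(0.01606² + 0.01224²) = 0.02019.
Using z* = 1.960 for 95%, ME = 1.960 × 0.02019 = 0.03957.
p̂₁ − p̂₂ = 0.1200; interval 0.1200 ± 0.03957 gives (0.080, 0.160).

(0.080, 0.160)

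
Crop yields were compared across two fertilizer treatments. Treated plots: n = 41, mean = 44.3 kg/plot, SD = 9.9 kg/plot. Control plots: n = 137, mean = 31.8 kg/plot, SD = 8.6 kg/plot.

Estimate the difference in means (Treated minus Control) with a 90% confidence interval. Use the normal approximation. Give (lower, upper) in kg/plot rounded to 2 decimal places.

(9.68, 15.32)

Standard errors of each mean: 9.9/√41 = 1.5461 and 8.6/√137 = 0.7347.
SE(x̄₁ − x̄₂) = √(1.5461² + 0.7347²) = 1.7118 for independent samples with unequal variances.
With z* = 1.645, the margin is 1.645 × 1.7118 = 2.8159.
x̄₁ − x̄₂ = 44.3 − 31.8 = 12.5000; the interval is 12.5000 ± 2.8159 = (9.68, 15.32).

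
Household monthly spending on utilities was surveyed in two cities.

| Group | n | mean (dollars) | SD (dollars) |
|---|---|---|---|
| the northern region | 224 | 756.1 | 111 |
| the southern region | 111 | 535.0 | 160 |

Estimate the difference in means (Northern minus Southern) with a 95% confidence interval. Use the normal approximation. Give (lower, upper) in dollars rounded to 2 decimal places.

SE₁ = s₁/√n₁ = 111/√224 = 7.4165; SE₂ = 160/√111 = 15.1865.
Independent samples, unequal variances: SE_diff = √(SE₁² + SE₂²) = √(55.00447225 + 230.62978225) = 16.9007.
z* = 1.960, so margin of error = 1.960 × 16.9007 = 33.1254.
Difference in means = 756.1 − 535.0 = 221.1000.
221.1000 ± 33.1254 → (187.97, 254.23).

(187.97, 254.23)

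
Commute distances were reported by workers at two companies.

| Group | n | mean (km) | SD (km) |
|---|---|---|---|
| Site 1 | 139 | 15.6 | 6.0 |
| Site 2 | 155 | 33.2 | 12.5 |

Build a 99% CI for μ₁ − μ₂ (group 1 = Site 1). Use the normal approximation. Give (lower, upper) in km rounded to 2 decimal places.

Standard errors of each mean: 6.0/√139 = 0.5089 and 12.5/√155 = 1.0040.
SE(x̄₁ − x̄₂) = √(0.5089² + 1.0040²) = 1.1256 for independent samples with unequal variances.
With z* = 2.576, the margin is 2.576 × 1.1256 = 2.8995.
x̄₁ − x̄₂ = 15.6 − 33.2 = -17.6000; the interval is -17.6000 ± 2.8995 = (-20.50, -14.70).

(-20.50, -14.70)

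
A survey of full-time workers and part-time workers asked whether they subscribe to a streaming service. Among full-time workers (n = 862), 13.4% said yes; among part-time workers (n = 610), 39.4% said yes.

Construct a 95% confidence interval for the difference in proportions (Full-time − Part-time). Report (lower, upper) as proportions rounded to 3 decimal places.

The two standard errors are √(0.1340×0.8660/862) = 0.01160 and √(0.3940×0.6060/610) = 0.01978.
Because the samples are independent, SE_diff = √(0.01160² + 0.01978²) = 0.02293.
Using z* = 1.960 for 95%, ME = 1.960 × 0.02293 = 0.04494.
p̂₁ − p̂₂ = -0.2600; interval -0.2600 ± 0.04494 gives (-0.305, -0.215).

(-0.305, -0.215)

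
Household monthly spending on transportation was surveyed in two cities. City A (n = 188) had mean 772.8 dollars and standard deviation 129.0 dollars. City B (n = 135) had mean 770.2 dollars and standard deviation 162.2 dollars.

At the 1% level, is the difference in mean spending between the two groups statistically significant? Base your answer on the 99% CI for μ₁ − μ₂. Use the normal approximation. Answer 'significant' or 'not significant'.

SE₁ = s₁/√n₁ = 129.0/√188 = 9.4083; SE₂ = 162.2/√135 = 13.9600.
Independent samples, unequal variances: SE_diff = √(SE₁² + SE₂²) = √(88.51610889 + 194.8816) = 16.8344.
z* = 2.576, so margin of error = 2.576 × 16.8344 = 43.3654.
Difference in means = 772.8 − 770.2 = 2.6000.
2.6000 ± 43.3654 → (-40.7654, 45.9654).
The interval (-40.7654, 45.9654) contains 0, so the difference is not significant.

not significant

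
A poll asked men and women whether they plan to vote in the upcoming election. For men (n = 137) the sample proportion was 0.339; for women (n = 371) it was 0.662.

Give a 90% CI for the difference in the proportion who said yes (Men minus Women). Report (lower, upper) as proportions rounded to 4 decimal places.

(-0.4008, -0.2452)

SE₁ = √(p̂₁(1−p̂₁)/n₁) = √(0.3390·0.6610/137) = 0.04044; SE₂ = √(0.6620·0.3380/371) = 0.02456.
Independent samples: SE of the difference = √(SE₁² + SE₂²) = √(0.0016353936 + 0.0006031936) = 0.04731.
z* for 90% confidence is 1.645, so the margin of error is 1.645 × 0.04731 = 0.07782.
Point estimate p̂₁ − p̂₂ = 0.3390 − 0.6620 = -0.3230.
-0.3230 ± 0.07782 → (-0.4008, -0.2452).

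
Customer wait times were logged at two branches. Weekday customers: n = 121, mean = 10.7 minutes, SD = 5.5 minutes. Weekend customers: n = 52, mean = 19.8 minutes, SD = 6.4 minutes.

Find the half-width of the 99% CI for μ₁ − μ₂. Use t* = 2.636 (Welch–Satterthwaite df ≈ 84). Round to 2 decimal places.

Standard errors of each mean: 5.5/√121 = 0.5000 and 6.4/√52 = 0.8875.
SE(x̄₁ − x̄₂) = √(0.5000² + 0.8875²) = 1.0187 for independent samples with unequal variances.
With t* = 2.636, the margin is 2.636 × 1.0187 = 2.6853.

2.69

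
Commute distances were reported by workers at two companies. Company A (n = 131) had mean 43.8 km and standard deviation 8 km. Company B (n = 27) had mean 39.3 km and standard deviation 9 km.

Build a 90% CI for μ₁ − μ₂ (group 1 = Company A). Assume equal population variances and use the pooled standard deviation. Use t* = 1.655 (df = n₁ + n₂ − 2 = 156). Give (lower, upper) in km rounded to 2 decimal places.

Pooled variance s_p² = [130·8² + 26·9²] / (131+27−2) = 66.8333, so s_p = 8.1752.
SE_diff = s_p·√(1/n₁ + 1/n₂) = 8.1752·√(1/131 + 1/27) = 1.7279.
t* = 1.655; margin = 1.655 × 1.7279 = 2.8597.
Difference = 43.8 − 39.3 = 4.5000.
4.5000 ± 2.8597 → (1.64, 7.36).

(1.64, 7.36)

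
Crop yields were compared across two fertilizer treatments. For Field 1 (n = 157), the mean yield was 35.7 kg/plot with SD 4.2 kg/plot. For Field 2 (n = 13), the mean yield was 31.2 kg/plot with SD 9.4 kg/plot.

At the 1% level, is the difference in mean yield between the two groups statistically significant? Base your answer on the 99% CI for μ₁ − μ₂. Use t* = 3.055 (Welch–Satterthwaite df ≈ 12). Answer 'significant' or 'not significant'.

Standard errors of each mean: 4.2/√157 = 0.3352 and 9.4/√13 = 2.6071.
SE(x̄₁ − x̄₂) = √(0.3352² + 2.6071²) = 2.6286 for independent samples with unequal variances.
With t* = 3.055, the margin is 3.055 × 2.6286 = 8.0304.
x̄₁ − x̄₂ = 35.7 − 31.2 = 4.5000; the interval is 4.5000 ± 8.0304 = (-3.5304, 12.5304).
The interval (-3.5304, 12.5304) contains 0, so the difference is not significant.

not significant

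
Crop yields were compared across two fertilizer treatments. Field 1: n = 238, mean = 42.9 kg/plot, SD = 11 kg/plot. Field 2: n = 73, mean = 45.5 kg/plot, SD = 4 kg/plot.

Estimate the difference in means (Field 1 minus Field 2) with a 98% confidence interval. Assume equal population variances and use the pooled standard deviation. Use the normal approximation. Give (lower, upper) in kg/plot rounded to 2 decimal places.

Pooled variance s_p² = [237·11² + 72·4²] / (238+73−2) = 96.5340, so s_p = 9.8252.
SE_diff = s_p·√(1/n₁ + 1/n₂) = 9.8252·√(1/238 + 1/73) = 1.3145.
z* = 2.326; margin = 2.326 × 1.3145 = 3.0575.
Difference = 42.9 − 45.5 = -2.6000.
-2.6000 ± 3.0575 → (-5.66, 0.46).

(-5.66, 0.46)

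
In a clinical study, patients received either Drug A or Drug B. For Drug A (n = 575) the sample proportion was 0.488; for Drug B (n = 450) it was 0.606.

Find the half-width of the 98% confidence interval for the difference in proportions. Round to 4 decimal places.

The two standard errors are √(0.4880×0.5120/575) = 0.02085 and √(0.6060×0.3940/450) = 0.02303.
Because the samples are independent, SE_diff = √(0.02085² + 0.02303²) = 0.03107.
Using z* = 2.326 for 98%, ME = 2.326 × 0.03107 = 0.07227.

0.0723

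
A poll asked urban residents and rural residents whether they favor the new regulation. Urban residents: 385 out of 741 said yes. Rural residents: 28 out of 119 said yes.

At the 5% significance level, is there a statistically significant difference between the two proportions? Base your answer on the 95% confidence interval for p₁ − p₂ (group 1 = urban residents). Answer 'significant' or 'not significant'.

significant

First, p̂₁ = 385/741 = 0.5196; p̂₂ = 28/119 = 0.2353.
The two standard errors are √(0.5196×0.4804/741) = 0.01835 and √(0.2353×0.7647/119) = 0.03889.
Because the samples are independent, SE_diff = √(0.01835² + 0.03889²) = 0.04300.
Using z* = 1.960 for 95%, ME = 1.960 × 0.04300 = 0.08428.
p̂₁ − p̂₂ = 0.2843; interval 0.2843 ± 0.08428 gives (0.20002, 0.36858).
The interval (0.20002, 0.36858) does not contain 0, so the difference is significant.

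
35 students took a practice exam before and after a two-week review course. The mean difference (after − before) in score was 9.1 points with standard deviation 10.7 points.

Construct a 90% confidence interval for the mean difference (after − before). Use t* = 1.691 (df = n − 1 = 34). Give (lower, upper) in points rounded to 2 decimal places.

Paired design: SE = s_d/√n = 10.7/√35 = 1.8086.
t* = 1.691; margin of error = 1.691 × 1.8086 = 3.0583.
9.1 ± 3.0583 → (6.04, 12.16).

(6.04, 12.16)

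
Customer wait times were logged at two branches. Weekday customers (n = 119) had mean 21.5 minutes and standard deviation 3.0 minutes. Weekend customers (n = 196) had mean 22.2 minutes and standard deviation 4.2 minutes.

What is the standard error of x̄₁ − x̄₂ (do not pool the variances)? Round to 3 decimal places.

SE₁ = s₁/√n₁ = 3.0/√119 = 0.2750; SE₂ = 4.2/√196 = 0.3000.
Independent samples, unequal variances: SE_diff = √(SE₁² + SE₂²) = √(0.075625 + 0.09) = 0.4070.

0.407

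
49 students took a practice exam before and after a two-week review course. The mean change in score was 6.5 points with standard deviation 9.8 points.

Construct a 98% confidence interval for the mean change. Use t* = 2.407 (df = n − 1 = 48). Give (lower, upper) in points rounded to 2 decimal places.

This is a matched-pairs design, so SE = s_d/√n = 9.8/√49 = 1.4000.
Margin = 2.407 × 1.4000 = 3.3698; the interval is 6.5 ± 3.3698 = (3.13, 9.87).

(3.13, 9.87)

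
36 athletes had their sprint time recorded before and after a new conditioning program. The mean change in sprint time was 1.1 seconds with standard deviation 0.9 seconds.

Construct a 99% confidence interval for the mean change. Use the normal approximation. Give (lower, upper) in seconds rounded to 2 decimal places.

(0.71, 1.49)

This is a matched-pairs design, so SE = s_d/√n = 0.9/√36 = 0.1500.
Margin = 2.576 × 0.1500 = 0.3864; the interval is 1.1 ± 0.3864 = (0.71, 1.49).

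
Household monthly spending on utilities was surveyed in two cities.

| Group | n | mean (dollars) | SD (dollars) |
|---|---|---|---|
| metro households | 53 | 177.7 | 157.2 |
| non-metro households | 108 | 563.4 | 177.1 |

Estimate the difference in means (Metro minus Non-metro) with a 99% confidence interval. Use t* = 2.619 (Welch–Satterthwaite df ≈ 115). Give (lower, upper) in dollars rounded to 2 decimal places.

SE₁ = s₁/√n₁ = 157.2/√53 = 21.5931; SE₂ = 177.1/√108 = 17.0415.
Independent samples, unequal variances: SE_diff = √(SE₁² + SE₂²) = √(466.26196761 + 290.41272225) = 27.5077.
t* = 2.619, so margin of error = 2.619 × 27.5077 = 72.0427.
Difference in means = 177.7 − 563.4 = -385.7000.
-385.7000 ± 72.0427 → (-457.74, -313.66).

(-457.74, -313.66)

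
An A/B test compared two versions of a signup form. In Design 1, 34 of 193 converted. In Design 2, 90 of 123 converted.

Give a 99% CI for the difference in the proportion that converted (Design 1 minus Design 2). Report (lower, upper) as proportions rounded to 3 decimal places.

First, p̂₁ = 34/193 = 0.1762; p̂₂ = 90/123 = 0.7317.
The two standard errors are √(0.1762×0.8238/193) = 0.02742 and √(0.7317×0.2683/123) = 0.03995.
Because the samples are independent, SE_diff = √(0.02742² + 0.03995²) = 0.04845.
Using z* = 2.576 for 99%, ME = 2.576 × 0.04845 = 0.12481.
p̂₁ − p̂₂ = -0.5555; interval -0.5555 ± 0.12481 gives (-0.680, -0.431).

(-0.680, -0.431)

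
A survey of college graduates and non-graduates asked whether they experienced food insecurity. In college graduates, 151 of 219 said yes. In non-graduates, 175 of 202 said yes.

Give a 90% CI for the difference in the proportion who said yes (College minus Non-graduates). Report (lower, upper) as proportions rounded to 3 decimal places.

Sample proportions: 151/219 = 0.6895, 175/202 = 0.8663.
Each SE is √(p̂(1−p̂)/n): √(0.6895·0.3105/219) = 0.03127 and √(0.8663·0.1337/202) = 0.02395.
SE(p̂₁ − p̂₂) = √(SE₁² + SE₂²) = √(0.0009778129 + 0.0005736025) = 0.03939, since the two samples are independent.
At 90% confidence z* = 1.645; margin = 1.645 × 0.03939 = 0.06480.
The difference is 0.6895 − 0.8663 = -0.1768, so the interval is -0.1768 ± 0.06480 = (-0.242, -0.112).

(-0.242, -0.112)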